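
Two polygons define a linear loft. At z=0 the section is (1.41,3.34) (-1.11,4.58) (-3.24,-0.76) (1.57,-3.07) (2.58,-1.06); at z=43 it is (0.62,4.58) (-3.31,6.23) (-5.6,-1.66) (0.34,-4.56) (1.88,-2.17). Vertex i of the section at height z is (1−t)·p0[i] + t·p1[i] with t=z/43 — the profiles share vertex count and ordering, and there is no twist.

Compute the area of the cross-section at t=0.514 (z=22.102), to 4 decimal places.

Area at t=0.514: 38.4778

Cross-section at t=0.514: each vertex is (1-t)·p0[i] + t·p1[i].
  v1: (1-0.514)·(1.41,3.34) + 0.514·(0.62,4.58) = (1.0039,3.9774)
  v2: (1-0.514)·(-1.11,4.58) + 0.514·(-3.31,6.23) = (-2.2408,5.4281)
  v3: (1-0.514)·(-3.24,-0.76) + 0.514·(-5.6,-1.66) = (-4.4530,-1.2226)
  v4: (1-0.514)·(1.57,-3.07) + 0.514·(0.34,-4.56) = (0.9378,-3.8359)
  v5: (1-0.514)·(2.58,-1.06) + 0.514·(1.88,-2.17) = (2.2202,-1.6305)
Shoelace sum Σ(x_i·y_{i+1} − x_{i+1}·y_i):
  i=1: 1.0039·5.4281 − -2.2408·3.9774 = +14.3620 (running +14.3620)
  i=2: -2.2408·-1.2226 − -4.4530·5.4281 = +26.9111 (running +41.2731)
  i=3: -4.4530·-3.8359 − 0.9378·-1.2226 = +18.2278 (running +59.5009)
  i=4: 0.9378·-1.6305 − 2.2202·-3.8359 = +6.9873 (running +66.4882)
  i=5: 2.2202·3.9774 − 1.0039·-1.6305 = +10.4675 (running +76.9557)
Area = |Σ|/2 = |76.9557|/2 = 38.4778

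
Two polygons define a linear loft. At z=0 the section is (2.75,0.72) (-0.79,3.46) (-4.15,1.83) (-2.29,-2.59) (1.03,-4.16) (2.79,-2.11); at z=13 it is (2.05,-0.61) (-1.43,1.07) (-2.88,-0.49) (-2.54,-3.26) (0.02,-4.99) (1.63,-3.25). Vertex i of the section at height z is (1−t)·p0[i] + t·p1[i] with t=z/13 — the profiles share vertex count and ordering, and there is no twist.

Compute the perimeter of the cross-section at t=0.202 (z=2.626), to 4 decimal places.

Perimeter at t=0.202: 21.0711

Cross-section at t=0.202: each vertex is (1-t)·p0[i] + t·p1[i].
  v1: (1-0.202)·(2.75,0.72) + 0.202·(2.05,-0.61) = (2.6086,0.4513)
  v2: (1-0.202)·(-0.79,3.46) + 0.202·(-1.43,1.07) = (-0.9193,2.9772)
  v3: (1-0.202)·(-4.15,1.83) + 0.202·(-2.88,-0.49) = (-3.8935,1.3614)
  v4: (1-0.202)·(-2.29,-2.59) + 0.202·(-2.54,-3.26) = (-2.3405,-2.7253)
  v5: (1-0.202)·(1.03,-4.16) + 0.202·(0.02,-4.99) = (0.8260,-4.3277)
  v6: (1-0.202)·(2.79,-2.11) + 0.202·(1.63,-3.25) = (2.5557,-2.3403)
Perimeter = Σ |v_{i+1} − v_i|:
  edge 1→2: √(-3.5279² + 2.5259²) = 4.3389 (running 4.3389)
  edge 2→3: √(-2.9742² + -1.6159²) = 3.3848 (running 7.7237)
  edge 3→4: √(1.5530² + -4.0867²) = 4.3718 (running 12.0955)
  edge 4→5: √(3.1665² + -1.6023²) = 3.5488 (running 15.6443)
  edge 5→6: √(1.7297² + 1.9874²) = 2.6347 (running 18.2790)
  edge 6→1: √(0.0529² + 2.7916²) = 2.7921 (running 21.0711)
Perimeter = 21.0711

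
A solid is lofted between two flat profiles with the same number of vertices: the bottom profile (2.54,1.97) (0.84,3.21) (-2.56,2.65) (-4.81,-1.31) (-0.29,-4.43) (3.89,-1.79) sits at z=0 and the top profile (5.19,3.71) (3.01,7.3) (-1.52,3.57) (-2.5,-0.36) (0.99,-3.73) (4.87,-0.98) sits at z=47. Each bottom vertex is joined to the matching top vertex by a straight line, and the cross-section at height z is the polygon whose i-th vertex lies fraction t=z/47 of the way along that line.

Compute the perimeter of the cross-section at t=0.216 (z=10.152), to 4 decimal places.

Perimeter at t=0.216: 25.1091

Cross-section at t=0.216: each vertex is (1-t)·p0[i] + t·p1[i].
  v1: (1-0.216)·(2.54,1.97) + 0.216·(5.19,3.71) = (3.1124,2.3458)
  v2: (1-0.216)·(0.84,3.21) + 0.216·(3.01,7.3) = (1.3087,4.0934)
  v3: (1-0.216)·(-2.56,2.65) + 0.216·(-1.52,3.57) = (-2.3354,2.8487)
  v4: (1-0.216)·(-4.81,-1.31) + 0.216·(-2.5,-0.36) = (-4.3110,-1.1048)
  v5: (1-0.216)·(-0.29,-4.43) + 0.216·(0.99,-3.73) = (-0.0135,-4.2788)
  v6: (1-0.216)·(3.89,-1.79) + 0.216·(4.87,-0.98) = (4.1017,-1.6150)
Perimeter = Σ |v_{i+1} − v_i|:
  edge 1→2: √(-1.8037² + 1.7476²) = 2.5114 (running 2.5114)
  edge 2→3: √(-3.6441² + -1.2447²) = 3.8508 (running 6.3622)
  edge 3→4: √(-1.9757² + -3.9535²) = 4.4197 (running 10.7819)
  edge 4→5: √(4.2975² + -3.1740²) = 5.3426 (running 16.1245)
  edge 5→6: √(4.1152² + 2.6638²) = 4.9021 (running 21.0266)
  edge 6→1: √(-0.9893² + 3.9609²) = 4.0826 (running 25.1091)
Perimeter = 25.1091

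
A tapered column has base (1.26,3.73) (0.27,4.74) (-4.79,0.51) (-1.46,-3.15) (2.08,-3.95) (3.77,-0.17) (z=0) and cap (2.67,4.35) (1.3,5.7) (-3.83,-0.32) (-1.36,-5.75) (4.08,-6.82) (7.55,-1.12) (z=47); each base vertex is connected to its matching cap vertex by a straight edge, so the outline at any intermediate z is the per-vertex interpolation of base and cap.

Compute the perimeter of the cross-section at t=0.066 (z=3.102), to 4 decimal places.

Cross-section at t=0.066: each vertex is (1-t)·p0[i] + t·p1[i].
  v1: (1-0.066)·(1.26,3.73) + 0.066·(2.67,4.35) = (1.3531,3.7709)
  v2: (1-0.066)·(0.27,4.74) + 0.066·(1.3,5.7) = (0.3380,4.8034)
  v3: (1-0.066)·(-4.79,0.51) + 0.066·(-3.83,-0.32) = (-4.7266,0.4552)
  v4: (1-0.066)·(-1.46,-3.15) + 0.066·(-1.36,-5.75) = (-1.4534,-3.3216)
  v5: (1-0.066)·(2.08,-3.95) + 0.066·(4.08,-6.82) = (2.2120,-4.1394)
  v6: (1-0.066)·(3.77,-0.17) + 0.066·(7.55,-1.12) = (4.0195,-0.2327)
Perimeter = Σ |v_{i+1} − v_i|:
  edge 1→2: √(-1.0151² + 1.0324²) = 1.4479 (running 1.4479)
  edge 2→3: √(-5.0646² + -4.3481²) = 6.6751 (running 8.1229)
  edge 3→4: √(3.2732² + -3.7768²) = 4.9978 (running 13.1208)
  edge 4→5: √(3.6654² + -0.8178²) = 3.7555 (running 16.8763)
  edge 5→6: √(1.8075² + 3.9067²) = 4.3046 (running 21.1809)
  edge 6→1: √(-2.6664² + 4.0036²) = 4.8103 (running 25.9912)
Perimeter = 25.9912

Perimeter at t=0.066: 25.9912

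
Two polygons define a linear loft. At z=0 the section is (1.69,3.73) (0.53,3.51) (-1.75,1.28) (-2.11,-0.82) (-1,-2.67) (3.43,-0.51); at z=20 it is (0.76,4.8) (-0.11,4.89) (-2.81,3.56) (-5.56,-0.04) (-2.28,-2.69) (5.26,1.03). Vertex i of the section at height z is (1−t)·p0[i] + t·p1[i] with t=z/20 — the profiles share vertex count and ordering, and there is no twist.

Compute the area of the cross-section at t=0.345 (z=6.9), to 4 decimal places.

Area at t=0.345: 28.3743

Cross-section at t=0.345: each vertex is (1-t)·p0[i] + t·p1[i].
  v1: (1-0.345)·(1.69,3.73) + 0.345·(0.76,4.8) = (1.3692,4.0991)
  v2: (1-0.345)·(0.53,3.51) + 0.345·(-0.11,4.89) = (0.3092,3.9861)
  v3: (1-0.345)·(-1.75,1.28) + 0.345·(-2.81,3.56) = (-2.1157,2.0666)
  v4: (1-0.345)·(-2.11,-0.82) + 0.345·(-5.56,-0.04) = (-3.3002,-0.5509)
  v5: (1-0.345)·(-1,-2.67) + 0.345·(-2.28,-2.69) = (-1.4416,-2.6769)
  v6: (1-0.345)·(3.43,-0.51) + 0.345·(5.26,1.03) = (4.0614,0.0213)
Shoelace sum Σ(x_i·y_{i+1} − x_{i+1}·y_i):
  i=1: 1.3692·3.9861 − 0.3092·4.0991 = +4.1901 (running +4.1901)
  i=2: 0.3092·2.0666 − -2.1157·3.9861 = +9.0724 (running +13.2625)
  i=3: -2.1157·-0.5509 − -3.3002·2.0666 = +7.9858 (running +21.2483)
  i=4: -3.3002·-2.6769 − -1.4416·-0.5509 = +8.0403 (running +29.2886)
  i=5: -1.4416·0.0213 − 4.0614·-2.6769 = +10.8411 (running +40.1297)
  i=6: 4.0614·4.0991 − 1.3692·0.0213 = +16.6189 (running +56.7486)
Area = |Σ|/2 = |56.7486|/2 = 28.3743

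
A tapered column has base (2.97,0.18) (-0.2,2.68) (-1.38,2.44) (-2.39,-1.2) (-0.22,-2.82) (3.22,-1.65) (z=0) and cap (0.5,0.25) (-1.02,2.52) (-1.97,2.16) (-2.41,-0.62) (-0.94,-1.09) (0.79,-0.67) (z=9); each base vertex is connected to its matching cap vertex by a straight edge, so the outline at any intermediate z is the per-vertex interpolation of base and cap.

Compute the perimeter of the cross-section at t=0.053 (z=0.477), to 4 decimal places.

Perimeter at t=0.053: 16.8567

Cross-section at t=0.053: each vertex is (1-t)·p0[i] + t·p1[i].
  v1: (1-0.053)·(2.97,0.18) + 0.053·(0.5,0.25) = (2.8391,0.1837)
  v2: (1-0.053)·(-0.2,2.68) + 0.053·(-1.02,2.52) = (-0.2435,2.6715)
  v3: (1-0.053)·(-1.38,2.44) + 0.053·(-1.97,2.16) = (-1.4113,2.4252)
  v4: (1-0.053)·(-2.39,-1.2) + 0.053·(-2.41,-0.62) = (-2.3911,-1.1693)
  v5: (1-0.053)·(-0.22,-2.82) + 0.053·(-0.94,-1.09) = (-0.2582,-2.7283)
  v6: (1-0.053)·(3.22,-1.65) + 0.053·(0.79,-0.67) = (3.0912,-1.5981)
Perimeter = Σ |v_{i+1} − v_i|:
  edge 1→2: √(-3.0826² + 2.4878²) = 3.9612 (running 3.9612)
  edge 2→3: √(-1.1678² + -0.2464²) = 1.1935 (running 5.1547)
  edge 3→4: √(-0.9798² + -3.5944²) = 3.7256 (running 8.8803)
  edge 4→5: √(2.1329² + -1.5591²) = 2.6419 (running 11.5223)
  edge 5→6: √(3.3494² + 1.1303²) = 3.5349 (running 15.0572)
  edge 6→1: √(-0.2521² + 1.7818²) = 1.7995 (running 16.8567)
Perimeter = 16.8567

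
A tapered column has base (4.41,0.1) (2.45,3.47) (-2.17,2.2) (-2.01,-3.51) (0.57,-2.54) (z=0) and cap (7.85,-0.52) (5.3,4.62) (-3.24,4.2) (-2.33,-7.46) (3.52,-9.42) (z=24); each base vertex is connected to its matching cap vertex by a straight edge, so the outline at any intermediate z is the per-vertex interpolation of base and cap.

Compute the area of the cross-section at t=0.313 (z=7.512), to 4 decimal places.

Cross-section at t=0.313: each vertex is (1-t)·p0[i] + t·p1[i].
  v1: (1-0.313)·(4.41,0.1) + 0.313·(7.85,-0.52) = (5.4867,-0.0941)
  v2: (1-0.313)·(2.45,3.47) + 0.313·(5.3,4.62) = (3.3421,3.8300)
  v3: (1-0.313)·(-2.17,2.2) + 0.313·(-3.24,4.2) = (-2.5049,2.8260)
  v4: (1-0.313)·(-2.01,-3.51) + 0.313·(-2.33,-7.46) = (-2.1102,-4.7463)
  v5: (1-0.313)·(0.57,-2.54) + 0.313·(3.52,-9.42) = (1.4933,-4.6934)
Shoelace sum Σ(x_i·y_{i+1} − x_{i+1}·y_i):
  i=1: 5.4867·3.8300 − 3.3421·-0.0941 = +21.3282 (running +21.3282)
  i=2: 3.3421·2.8260 − -2.5049·3.8300 = +19.0383 (running +40.3665)
  i=3: -2.5049·-4.7463 − -2.1102·2.8260 = +17.8525 (running +58.2190)
  i=4: -2.1102·-4.6934 − 1.4933·-4.7463 = +16.9919 (running +75.2109)
  i=5: 1.4933·-0.0941 − 5.4867·-4.6934 = +25.6111 (running +100.8220)
Area = |Σ|/2 = |100.8220|/2 = 50.4110

Area at t=0.313: 50.4110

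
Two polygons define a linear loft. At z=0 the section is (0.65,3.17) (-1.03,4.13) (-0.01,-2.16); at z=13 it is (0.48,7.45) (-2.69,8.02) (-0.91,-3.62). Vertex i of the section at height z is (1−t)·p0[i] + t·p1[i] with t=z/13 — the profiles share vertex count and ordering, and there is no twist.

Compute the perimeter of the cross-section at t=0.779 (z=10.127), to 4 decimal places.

Perimeter at t=0.779: 23.3749

Cross-section at t=0.779: each vertex is (1-t)·p0[i] + t·p1[i].
  v1: (1-0.779)·(0.65,3.17) + 0.779·(0.48,7.45) = (0.5176,6.5041)
  v2: (1-0.779)·(-1.03,4.13) + 0.779·(-2.69,8.02) = (-2.3231,7.1603)
  v3: (1-0.779)·(-0.01,-2.16) + 0.779·(-0.91,-3.62) = (-0.7111,-3.2973)
Perimeter = Σ |v_{i+1} − v_i|:
  edge 1→2: √(-2.8407² + 0.6562²) = 2.9155 (running 2.9155)
  edge 2→3: √(1.6120² + -10.4577²) = 10.5812 (running 13.4967)
  edge 3→1: √(1.2287² + 9.8015²) = 9.8782 (running 23.3749)
Perimeter = 23.3749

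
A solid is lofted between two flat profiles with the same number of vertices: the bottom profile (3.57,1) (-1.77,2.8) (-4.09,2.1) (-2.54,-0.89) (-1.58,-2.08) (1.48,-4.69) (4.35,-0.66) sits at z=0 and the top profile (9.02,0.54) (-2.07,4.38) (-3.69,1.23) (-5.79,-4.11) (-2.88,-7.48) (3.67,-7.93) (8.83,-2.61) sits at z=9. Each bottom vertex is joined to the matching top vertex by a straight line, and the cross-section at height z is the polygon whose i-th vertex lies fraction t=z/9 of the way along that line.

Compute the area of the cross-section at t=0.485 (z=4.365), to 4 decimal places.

Cross-section at t=0.485: each vertex is (1-t)·p0[i] + t·p1[i].
  v1: (1-0.485)·(3.57,1) + 0.485·(9.02,0.54) = (6.2132,0.7769)
  v2: (1-0.485)·(-1.77,2.8) + 0.485·(-2.07,4.38) = (-1.9155,3.5663)
  v3: (1-0.485)·(-4.09,2.1) + 0.485·(-3.69,1.23) = (-3.8960,1.6781)
  v4: (1-0.485)·(-2.54,-0.89) + 0.485·(-5.79,-4.11) = (-4.1162,-2.4517)
  v5: (1-0.485)·(-1.58,-2.08) + 0.485·(-2.88,-7.48) = (-2.2105,-4.6990)
  v6: (1-0.485)·(1.48,-4.69) + 0.485·(3.67,-7.93) = (2.5421,-6.2614)
  v7: (1-0.485)·(4.35,-0.66) + 0.485·(8.83,-2.61) = (6.5228,-1.6058)
Shoelace sum Σ(x_i·y_{i+1} − x_{i+1}·y_i):
  i=1: 6.2132·3.5663 − -1.9155·0.7769 = +23.6465 (running +23.6465)
  i=2: -1.9155·1.6781 − -3.8960·3.5663 = +10.6800 (running +34.3265)
  i=3: -3.8960·-2.4517 − -4.1162·1.6781 = +16.4591 (running +50.7856)
  i=4: -4.1162·-4.6990 − -2.2105·-2.4517 = +13.9228 (running +64.7083)
  i=5: -2.2105·-6.2614 − 2.5421·-4.6990 = +25.7864 (running +90.4947)
  i=6: 2.5421·-1.6058 − 6.5228·-6.2614 = +36.7598 (running +127.2545)
  i=7: 6.5228·0.7769 − 6.2132·-1.6058 = +15.0445 (running +142.2990)
Area = |Σ|/2 = |142.2990|/2 = 71.1495

Area at t=0.485: 71.1495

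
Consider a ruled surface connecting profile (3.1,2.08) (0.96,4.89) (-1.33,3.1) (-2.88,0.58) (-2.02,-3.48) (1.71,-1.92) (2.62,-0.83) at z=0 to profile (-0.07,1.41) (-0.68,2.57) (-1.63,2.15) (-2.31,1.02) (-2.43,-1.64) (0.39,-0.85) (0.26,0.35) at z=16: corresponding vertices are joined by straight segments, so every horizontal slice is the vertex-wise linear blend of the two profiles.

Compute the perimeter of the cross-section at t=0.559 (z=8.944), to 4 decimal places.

Perimeter at t=0.559: 15.9549

Cross-section at t=0.559: each vertex is (1-t)·p0[i] + t·p1[i].
  v1: (1-0.559)·(3.1,2.08) + 0.559·(-0.07,1.41) = (1.3280,1.7055)
  v2: (1-0.559)·(0.96,4.89) + 0.559·(-0.68,2.57) = (0.0432,3.5931)
  v3: (1-0.559)·(-1.33,3.1) + 0.559·(-1.63,2.15) = (-1.4977,2.5690)
  v4: (1-0.559)·(-2.88,0.58) + 0.559·(-2.31,1.02) = (-2.5614,0.8260)
  v5: (1-0.559)·(-2.02,-3.48) + 0.559·(-2.43,-1.64) = (-2.2492,-2.4514)
  v6: (1-0.559)·(1.71,-1.92) + 0.559·(0.39,-0.85) = (0.9721,-1.3219)
  v7: (1-0.559)·(2.62,-0.83) + 0.559·(0.26,0.35) = (1.3008,-0.1704)
Perimeter = Σ |v_{i+1} − v_i|:
  edge 1→2: √(-1.2847² + 1.8876²) = 2.2834 (running 2.2834)
  edge 2→3: √(-1.5409² + -1.0242²) = 1.8502 (running 4.1336)
  edge 3→4: √(-1.0637² + -1.7430²) = 2.0419 (running 6.1755)
  edge 4→5: √(0.3122² + -3.2774²) = 3.2922 (running 9.4678)
  edge 5→6: √(3.2213² + 1.1296²) = 3.4136 (running 12.8814)
  edge 6→7: √(0.3286² + 1.1515²) = 1.1975 (running 14.0788)
  edge 7→1: √(0.0272² + 1.8759²) = 1.8760 (running 15.9549)
Perimeter = 15.9549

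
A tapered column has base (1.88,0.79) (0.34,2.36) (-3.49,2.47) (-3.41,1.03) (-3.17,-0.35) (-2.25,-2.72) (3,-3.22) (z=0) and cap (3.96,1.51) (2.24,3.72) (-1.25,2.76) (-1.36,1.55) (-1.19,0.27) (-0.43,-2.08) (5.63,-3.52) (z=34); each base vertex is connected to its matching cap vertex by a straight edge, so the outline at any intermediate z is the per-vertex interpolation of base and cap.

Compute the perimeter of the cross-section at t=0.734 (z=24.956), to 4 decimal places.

Cross-section at t=0.734: each vertex is (1-t)·p0[i] + t·p1[i].
  v1: (1-0.734)·(1.88,0.79) + 0.734·(3.96,1.51) = (3.4067,1.3185)
  v2: (1-0.734)·(0.34,2.36) + 0.734·(2.24,3.72) = (1.7346,3.3582)
  v3: (1-0.734)·(-3.49,2.47) + 0.734·(-1.25,2.76) = (-1.8458,2.6829)
  v4: (1-0.734)·(-3.41,1.03) + 0.734·(-1.36,1.55) = (-1.9053,1.4117)
  v5: (1-0.734)·(-3.17,-0.35) + 0.734·(-1.19,0.27) = (-1.7167,0.1051)
  v6: (1-0.734)·(-2.25,-2.72) + 0.734·(-0.43,-2.08) = (-0.9141,-2.2502)
  v7: (1-0.734)·(3,-3.22) + 0.734·(5.63,-3.52) = (4.9304,-3.4402)
Perimeter = Σ |v_{i+1} − v_i|:
  edge 1→2: √(-1.6721² + 2.0398²) = 2.6375 (running 2.6375)
  edge 2→3: √(-3.5804² + -0.6754²) = 3.6436 (running 6.2811)
  edge 3→4: √(-0.0595² + -1.2712²) = 1.2726 (running 7.5537)
  edge 4→5: √(0.1886² + -1.3066²) = 1.3201 (running 8.8738)
  edge 5→6: √(0.8026² + -2.3553²) = 2.4883 (running 11.3621)
  edge 6→7: √(5.8445² + -1.1900²) = 5.9644 (running 17.3266)
  edge 7→1: √(-1.5237² + 4.7587²) = 4.9967 (running 22.3233)
Perimeter = 22.3233

Perimeter at t=0.734: 22.3233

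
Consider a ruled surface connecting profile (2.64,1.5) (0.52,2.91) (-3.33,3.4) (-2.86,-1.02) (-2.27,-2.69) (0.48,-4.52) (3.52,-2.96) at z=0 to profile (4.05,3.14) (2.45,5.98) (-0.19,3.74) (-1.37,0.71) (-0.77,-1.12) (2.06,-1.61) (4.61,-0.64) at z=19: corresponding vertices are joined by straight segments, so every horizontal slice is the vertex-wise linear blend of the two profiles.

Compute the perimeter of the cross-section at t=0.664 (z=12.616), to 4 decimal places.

Cross-section at t=0.664: each vertex is (1-t)·p0[i] + t·p1[i].
  v1: (1-0.664)·(2.64,1.5) + 0.664·(4.05,3.14) = (3.5762,2.5890)
  v2: (1-0.664)·(0.52,2.91) + 0.664·(2.45,5.98) = (1.8015,4.9485)
  v3: (1-0.664)·(-3.33,3.4) + 0.664·(-0.19,3.74) = (-1.2450,3.6258)
  v4: (1-0.664)·(-2.86,-1.02) + 0.664·(-1.37,0.71) = (-1.8706,0.1287)
  v5: (1-0.664)·(-2.27,-2.69) + 0.664·(-0.77,-1.12) = (-1.2740,-1.6475)
  v6: (1-0.664)·(0.48,-4.52) + 0.664·(2.06,-1.61) = (1.5291,-2.5878)
  v7: (1-0.664)·(3.52,-2.96) + 0.664·(4.61,-0.64) = (4.2438,-1.4195)
Perimeter = Σ |v_{i+1} − v_i|:
  edge 1→2: √(-1.7747² + 2.3595²) = 2.9525 (running 2.9525)
  edge 2→3: √(-3.0466² + -1.3227²) = 3.3213 (running 6.2738)
  edge 3→4: √(-0.6256² + -3.4970²) = 3.5526 (running 9.8263)
  edge 4→5: √(0.5966² + -1.7762²) = 1.8738 (running 11.7001)
  edge 5→6: √(2.8031² + -0.9402²) = 2.9566 (running 14.6567)
  edge 6→7: √(2.7146² + 1.1682²) = 2.9553 (running 17.6120)
  edge 7→1: √(-0.6675² + 4.0085²) = 4.0637 (running 21.6757)
Perimeter = 21.6757

Perimeter at t=0.664: 21.6757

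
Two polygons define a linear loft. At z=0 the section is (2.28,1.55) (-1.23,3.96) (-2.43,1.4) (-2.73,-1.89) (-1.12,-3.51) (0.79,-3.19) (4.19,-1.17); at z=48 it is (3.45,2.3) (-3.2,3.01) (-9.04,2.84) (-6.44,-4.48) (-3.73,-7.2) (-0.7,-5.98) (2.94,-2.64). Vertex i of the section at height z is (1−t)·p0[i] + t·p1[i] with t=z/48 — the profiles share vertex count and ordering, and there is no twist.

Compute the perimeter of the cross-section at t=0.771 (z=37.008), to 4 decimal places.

Perimeter at t=0.771: 33.1138

Cross-section at t=0.771: each vertex is (1-t)·p0[i] + t·p1[i].
  v1: (1-0.771)·(2.28,1.55) + 0.771·(3.45,2.3) = (3.1821,2.1282)
  v2: (1-0.771)·(-1.23,3.96) + 0.771·(-3.2,3.01) = (-2.7489,3.2275)
  v3: (1-0.771)·(-2.43,1.4) + 0.771·(-9.04,2.84) = (-7.5263,2.5102)
  v4: (1-0.771)·(-2.73,-1.89) + 0.771·(-6.44,-4.48) = (-5.5904,-3.8869)
  v5: (1-0.771)·(-1.12,-3.51) + 0.771·(-3.73,-7.2) = (-3.1323,-6.3550)
  v6: (1-0.771)·(0.79,-3.19) + 0.771·(-0.7,-5.98) = (-0.3588,-5.3411)
  v7: (1-0.771)·(4.19,-1.17) + 0.771·(2.94,-2.64) = (3.2262,-2.3034)
Perimeter = Σ |v_{i+1} − v_i|:
  edge 1→2: √(-5.9309² + 1.0993²) = 6.0320 (running 6.0320)
  edge 2→3: √(-4.7774² + -0.7173²) = 4.8310 (running 10.8629)
  edge 3→4: √(1.9359² + -6.3971²) = 6.6836 (running 17.5466)
  edge 4→5: √(2.4581² + -2.4681²) = 3.4834 (running 21.0299)
  edge 5→6: √(2.7735² + 1.0139²) = 2.9530 (running 23.9830)
  edge 6→7: √(3.5850² + 3.0377²) = 4.6990 (running 28.6819)
  edge 7→1: √(-0.0442² + 4.4316²) = 4.4318 (running 33.1138)
Perimeter = 33.1138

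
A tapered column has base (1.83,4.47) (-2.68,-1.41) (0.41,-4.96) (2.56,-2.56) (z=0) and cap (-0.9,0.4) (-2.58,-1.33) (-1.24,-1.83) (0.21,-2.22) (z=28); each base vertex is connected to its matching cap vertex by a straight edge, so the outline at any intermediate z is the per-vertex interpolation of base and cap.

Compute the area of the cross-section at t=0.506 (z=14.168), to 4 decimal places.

Area at t=0.506: 12.0193

Cross-section at t=0.506: each vertex is (1-t)·p0[i] + t·p1[i].
  v1: (1-0.506)·(1.83,4.47) + 0.506·(-0.9,0.4) = (0.4486,2.4106)
  v2: (1-0.506)·(-2.68,-1.41) + 0.506·(-2.58,-1.33) = (-2.6294,-1.3695)
  v3: (1-0.506)·(0.41,-4.96) + 0.506·(-1.24,-1.83) = (-0.4249,-3.3762)
  v4: (1-0.506)·(2.56,-2.56) + 0.506·(0.21,-2.22) = (1.3709,-2.3880)
Shoelace sum Σ(x_i·y_{i+1} − x_{i+1}·y_i):
  i=1: 0.4486·-1.3695 − -2.6294·2.4106 = +5.7240 (running +5.7240)
  i=2: -2.6294·-3.3762 − -0.4249·-1.3695 = +8.2955 (running +14.0195)
  i=3: -0.4249·-2.3880 − 1.3709·-3.3762 = +5.6431 (running +19.6626)
  i=4: 1.3709·2.4106 − 0.4486·-2.3880 = +4.3760 (running +24.0386)
Area = |Σ|/2 = |24.0386|/2 = 12.0193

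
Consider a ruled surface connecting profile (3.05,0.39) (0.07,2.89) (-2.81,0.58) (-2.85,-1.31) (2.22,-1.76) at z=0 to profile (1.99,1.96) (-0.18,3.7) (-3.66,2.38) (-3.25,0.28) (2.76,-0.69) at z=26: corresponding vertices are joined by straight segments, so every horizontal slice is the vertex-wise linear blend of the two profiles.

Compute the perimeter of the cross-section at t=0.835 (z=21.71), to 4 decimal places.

Cross-section at t=0.835: each vertex is (1-t)·p0[i] + t·p1[i].
  v1: (1-0.835)·(3.05,0.39) + 0.835·(1.99,1.96) = (2.1649,1.7009)
  v2: (1-0.835)·(0.07,2.89) + 0.835·(-0.18,3.7) = (-0.1387,3.5664)
  v3: (1-0.835)·(-2.81,0.58) + 0.835·(-3.66,2.38) = (-3.5198,2.0830)
  v4: (1-0.835)·(-2.85,-1.31) + 0.835·(-3.25,0.28) = (-3.1840,0.0176)
  v5: (1-0.835)·(2.22,-1.76) + 0.835·(2.76,-0.69) = (2.6709,-0.8665)
Perimeter = Σ |v_{i+1} − v_i|:
  edge 1→2: √(-2.3036² + 1.8654²) = 2.9642 (running 2.9642)
  edge 2→3: √(-3.3810² + -1.4834²) = 3.6921 (running 6.6563)
  edge 3→4: √(0.3357² + -2.0653²) = 2.0925 (running 8.7488)
  edge 4→5: √(5.8549² + -0.8842²) = 5.9213 (running 14.6700)
  edge 5→1: √(-0.5060² + 2.5675²) = 2.6169 (running 17.2869)
Perimeter = 17.2869

Perimeter at t=0.835: 17.2869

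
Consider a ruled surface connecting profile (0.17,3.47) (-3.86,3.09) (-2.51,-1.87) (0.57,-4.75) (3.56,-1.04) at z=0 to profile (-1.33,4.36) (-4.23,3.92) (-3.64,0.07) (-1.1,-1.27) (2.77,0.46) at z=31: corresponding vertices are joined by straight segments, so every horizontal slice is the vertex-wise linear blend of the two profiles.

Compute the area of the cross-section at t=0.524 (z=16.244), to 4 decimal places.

Cross-section at t=0.524: each vertex is (1-t)·p0[i] + t·p1[i].
  v1: (1-0.524)·(0.17,3.47) + 0.524·(-1.33,4.36) = (-0.6160,3.9364)
  v2: (1-0.524)·(-3.86,3.09) + 0.524·(-4.23,3.92) = (-4.0539,3.5249)
  v3: (1-0.524)·(-2.51,-1.87) + 0.524·(-3.64,0.07) = (-3.1021,-0.8534)
  v4: (1-0.524)·(0.57,-4.75) + 0.524·(-1.1,-1.27) = (-0.3051,-2.9265)
  v5: (1-0.524)·(3.56,-1.04) + 0.524·(2.77,0.46) = (3.1460,-0.2540)
Shoelace sum Σ(x_i·y_{i+1} − x_{i+1}·y_i):
  i=1: -0.6160·3.5249 − -4.0539·3.9364 = +13.7862 (running +13.7862)
  i=2: -4.0539·-0.8534 − -3.1021·3.5249 = +14.3945 (running +28.1806)
  i=3: -3.1021·-2.9265 − -0.3051·-0.8534 = +8.8179 (running +36.9986)
  i=4: -0.3051·-0.2540 − 3.1460·-2.9265 = +9.2843 (running +46.2829)
  i=5: 3.1460·3.9364 − -0.6160·-0.2540 = +12.2275 (running +58.5104)
Area = |Σ|/2 = |58.5104|/2 = 29.2552

Area at t=0.524: 29.2552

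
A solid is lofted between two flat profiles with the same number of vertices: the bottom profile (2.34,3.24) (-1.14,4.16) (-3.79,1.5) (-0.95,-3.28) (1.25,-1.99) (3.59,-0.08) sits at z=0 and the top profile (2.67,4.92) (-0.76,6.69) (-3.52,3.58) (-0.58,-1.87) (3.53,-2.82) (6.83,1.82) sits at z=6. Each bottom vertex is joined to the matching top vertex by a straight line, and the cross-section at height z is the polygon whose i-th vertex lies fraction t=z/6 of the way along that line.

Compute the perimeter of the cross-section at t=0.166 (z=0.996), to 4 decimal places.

Perimeter at t=0.166: 22.9470

Cross-section at t=0.166: each vertex is (1-t)·p0[i] + t·p1[i].
  v1: (1-0.166)·(2.34,3.24) + 0.166·(2.67,4.92) = (2.3948,3.5189)
  v2: (1-0.166)·(-1.14,4.16) + 0.166·(-0.76,6.69) = (-1.0769,4.5800)
  v3: (1-0.166)·(-3.79,1.5) + 0.166·(-3.52,3.58) = (-3.7452,1.8453)
  v4: (1-0.166)·(-0.95,-3.28) + 0.166·(-0.58,-1.87) = (-0.8886,-3.0459)
  v5: (1-0.166)·(1.25,-1.99) + 0.166·(3.53,-2.82) = (1.6285,-2.1278)
  v6: (1-0.166)·(3.59,-0.08) + 0.166·(6.83,1.82) = (4.1278,0.2354)
Perimeter = Σ |v_{i+1} − v_i|:
  edge 1→2: √(-3.4717² + 1.0611²) = 3.6302 (running 3.6302)
  edge 2→3: √(-2.6683² + -2.7347²) = 3.8208 (running 7.4510)
  edge 3→4: √(2.8566² + -4.8912²) = 5.6643 (running 13.1153)
  edge 4→5: √(2.5171² + 0.9182²) = 2.6793 (running 15.7946)
  edge 5→6: √(2.4994² + 2.3632²) = 3.4397 (running 19.2343)
  edge 6→1: √(-1.7331² + 3.2835²) = 3.7128 (running 22.9470)
Perimeter = 22.9470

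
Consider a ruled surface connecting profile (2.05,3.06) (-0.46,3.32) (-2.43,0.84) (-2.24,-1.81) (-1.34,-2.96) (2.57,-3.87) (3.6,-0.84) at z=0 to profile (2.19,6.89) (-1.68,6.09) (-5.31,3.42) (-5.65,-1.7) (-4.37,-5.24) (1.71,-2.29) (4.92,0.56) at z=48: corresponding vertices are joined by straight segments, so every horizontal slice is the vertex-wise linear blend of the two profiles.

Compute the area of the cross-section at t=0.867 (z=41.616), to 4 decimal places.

Cross-section at t=0.867: each vertex is (1-t)·p0[i] + t·p1[i].
  v1: (1-0.867)·(2.05,3.06) + 0.867·(2.19,6.89) = (2.1714,6.3806)
  v2: (1-0.867)·(-0.46,3.32) + 0.867·(-1.68,6.09) = (-1.5177,5.7216)
  v3: (1-0.867)·(-2.43,0.84) + 0.867·(-5.31,3.42) = (-4.9270,3.0769)
  v4: (1-0.867)·(-2.24,-1.81) + 0.867·(-5.65,-1.7) = (-5.1965,-1.7146)
  v5: (1-0.867)·(-1.34,-2.96) + 0.867·(-4.37,-5.24) = (-3.9670,-4.9368)
  v6: (1-0.867)·(2.57,-3.87) + 0.867·(1.71,-2.29) = (1.8244,-2.5001)
  v7: (1-0.867)·(3.6,-0.84) + 0.867·(4.92,0.56) = (4.7444,0.3738)
Shoelace sum Σ(x_i·y_{i+1} − x_{i+1}·y_i):
  i=1: 2.1714·5.7216 − -1.5177·6.3806 = +22.1079 (running +22.1079)
  i=2: -1.5177·3.0769 − -4.9270·5.7216 = +23.5202 (running +45.6280)
  i=3: -4.9270·-1.7146 − -5.1965·3.0769 = +24.4367 (running +70.0647)
  i=4: -5.1965·-4.9368 − -3.9670·-1.7146 = +18.8518 (running +88.9165)
  i=5: -3.9670·-2.5001 − 1.8244·-4.9368 = +18.9246 (running +107.8411)
  i=6: 1.8244·0.3738 − 4.7444·-2.5001 = +12.5437 (running +120.3848)
  i=7: 4.7444·6.3806 − 2.1714·0.3738 = +29.4608 (running +149.8456)
Area = |Σ|/2 = |149.8456|/2 = 74.9228

Area at t=0.867: 74.9228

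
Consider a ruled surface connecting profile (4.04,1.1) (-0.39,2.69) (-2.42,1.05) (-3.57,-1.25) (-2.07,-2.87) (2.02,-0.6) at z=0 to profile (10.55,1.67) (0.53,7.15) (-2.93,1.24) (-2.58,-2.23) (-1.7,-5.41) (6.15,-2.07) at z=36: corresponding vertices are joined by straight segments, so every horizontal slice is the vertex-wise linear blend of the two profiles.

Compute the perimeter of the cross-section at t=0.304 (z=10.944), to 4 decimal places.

Cross-section at t=0.304: each vertex is (1-t)·p0[i] + t·p1[i].
  v1: (1-0.304)·(4.04,1.1) + 0.304·(10.55,1.67) = (6.0190,1.2733)
  v2: (1-0.304)·(-0.39,2.69) + 0.304·(0.53,7.15) = (-0.1103,4.0458)
  v3: (1-0.304)·(-2.42,1.05) + 0.304·(-2.93,1.24) = (-2.5750,1.1078)
  v4: (1-0.304)·(-3.57,-1.25) + 0.304·(-2.58,-2.23) = (-3.2690,-1.5479)
  v5: (1-0.304)·(-2.07,-2.87) + 0.304·(-1.7,-5.41) = (-1.9575,-3.6422)
  v6: (1-0.304)·(2.02,-0.6) + 0.304·(6.15,-2.07) = (3.2755,-1.0469)
Perimeter = Σ |v_{i+1} − v_i|:
  edge 1→2: √(-6.1294² + 2.7726²) = 6.7273 (running 6.7273)
  edge 2→3: √(-2.4647² + -2.9381²) = 3.8350 (running 10.5623)
  edge 3→4: √(-0.6940² + -2.6557²) = 2.7449 (running 13.3071)
  edge 4→5: √(1.3115² + -2.0942²) = 2.4710 (running 15.7781)
  edge 5→6: √(5.2330² + 2.5953²) = 5.8412 (running 21.6194)
  edge 6→1: √(2.7435² + 2.3202²) = 3.5931 (running 25.2124)
Perimeter = 25.2124

Perimeter at t=0.304: 25.2124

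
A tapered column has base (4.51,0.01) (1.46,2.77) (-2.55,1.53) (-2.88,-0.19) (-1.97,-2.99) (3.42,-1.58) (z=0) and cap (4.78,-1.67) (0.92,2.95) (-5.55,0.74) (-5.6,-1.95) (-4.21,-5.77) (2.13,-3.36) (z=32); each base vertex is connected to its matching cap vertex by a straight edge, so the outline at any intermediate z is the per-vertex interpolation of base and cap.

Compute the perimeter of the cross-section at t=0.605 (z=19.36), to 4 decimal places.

Perimeter at t=0.605: 25.8994

Cross-section at t=0.605: each vertex is (1-t)·p0[i] + t·p1[i].
  v1: (1-0.605)·(4.51,0.01) + 0.605·(4.78,-1.67) = (4.6734,-1.0064)
  v2: (1-0.605)·(1.46,2.77) + 0.605·(0.92,2.95) = (1.1333,2.8789)
  v3: (1-0.605)·(-2.55,1.53) + 0.605·(-5.55,0.74) = (-4.3650,1.0520)
  v4: (1-0.605)·(-2.88,-0.19) + 0.605·(-5.6,-1.95) = (-4.5256,-1.2548)
  v5: (1-0.605)·(-1.97,-2.99) + 0.605·(-4.21,-5.77) = (-3.3252,-4.6719)
  v6: (1-0.605)·(3.42,-1.58) + 0.605·(2.13,-3.36) = (2.6395,-2.6569)
Perimeter = Σ |v_{i+1} − v_i|:
  edge 1→2: √(-3.5400² + 3.8853²) = 5.2562 (running 5.2562)
  edge 2→3: √(-5.4983² + -1.8268²) = 5.7938 (running 11.0500)
  edge 3→4: √(-0.1606² + -2.3068²) = 2.3124 (running 13.3625)
  edge 4→5: √(1.2004² + -3.4171²) = 3.6218 (running 16.9843)
  edge 5→6: √(5.9648² + 2.0150²) = 6.2959 (running 23.2802)
  edge 6→1: √(2.0338² + 1.6505²) = 2.6193 (running 25.8994)
Perimeter = 25.8994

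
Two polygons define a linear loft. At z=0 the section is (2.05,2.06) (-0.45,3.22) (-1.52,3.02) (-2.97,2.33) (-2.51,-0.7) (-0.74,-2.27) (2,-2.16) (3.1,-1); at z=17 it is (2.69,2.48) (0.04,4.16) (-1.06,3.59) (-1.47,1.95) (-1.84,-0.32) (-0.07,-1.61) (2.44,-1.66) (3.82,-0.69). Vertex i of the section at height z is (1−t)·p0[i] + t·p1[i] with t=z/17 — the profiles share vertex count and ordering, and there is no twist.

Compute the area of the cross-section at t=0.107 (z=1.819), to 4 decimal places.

Area at t=0.107: 24.2675

Cross-section at t=0.107: each vertex is (1-t)·p0[i] + t·p1[i].
  v1: (1-0.107)·(2.05,2.06) + 0.107·(2.69,2.48) = (2.1185,2.1049)
  v2: (1-0.107)·(-0.45,3.22) + 0.107·(0.04,4.16) = (-0.3976,3.3206)
  v3: (1-0.107)·(-1.52,3.02) + 0.107·(-1.06,3.59) = (-1.4708,3.0810)
  v4: (1-0.107)·(-2.97,2.33) + 0.107·(-1.47,1.95) = (-2.8095,2.2893)
  v5: (1-0.107)·(-2.51,-0.7) + 0.107·(-1.84,-0.32) = (-2.4383,-0.6593)
  v6: (1-0.107)·(-0.74,-2.27) + 0.107·(-0.07,-1.61) = (-0.6683,-2.1994)
  v7: (1-0.107)·(2,-2.16) + 0.107·(2.44,-1.66) = (2.0471,-2.1065)
  v8: (1-0.107)·(3.1,-1) + 0.107·(3.82,-0.69) = (3.1770,-0.9668)
Shoelace sum Σ(x_i·y_{i+1} − x_{i+1}·y_i):
  i=1: 2.1185·3.3206 − -0.3976·2.1049 = +7.8714 (running +7.8714)
  i=2: -0.3976·3.0810 − -1.4708·3.3206 = +3.6589 (running +11.5304)
  i=3: -1.4708·2.2893 − -2.8095·3.0810 = +5.2889 (running +16.8193)
  i=4: -2.8095·-0.6593 − -2.4383·2.2893 = +7.4345 (running +24.2538)
  i=5: -2.4383·-2.1994 − -0.6683·-0.6593 = +4.9221 (running +29.1760)
  i=6: -0.6683·-2.1065 − 2.0471·-2.1994 = +5.9101 (running +35.0861)
  i=7: 2.0471·-0.9668 − 3.1770·-2.1065 = +4.7133 (running +39.7993)
  i=8: 3.1770·2.1049 − 2.1185·-0.9668 = +8.7357 (running +48.5350)
Area = |Σ|/2 = |48.5350|/2 = 24.2675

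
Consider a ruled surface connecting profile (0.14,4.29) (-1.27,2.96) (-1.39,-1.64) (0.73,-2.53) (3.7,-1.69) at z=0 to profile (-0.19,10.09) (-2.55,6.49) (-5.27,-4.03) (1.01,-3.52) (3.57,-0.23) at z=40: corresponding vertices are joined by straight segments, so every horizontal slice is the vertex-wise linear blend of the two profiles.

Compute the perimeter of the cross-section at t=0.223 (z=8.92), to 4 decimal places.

Perimeter at t=0.223: 22.5355

Cross-section at t=0.223: each vertex is (1-t)·p0[i] + t·p1[i].
  v1: (1-0.223)·(0.14,4.29) + 0.223·(-0.19,10.09) = (0.0664,5.5834)
  v2: (1-0.223)·(-1.27,2.96) + 0.223·(-2.55,6.49) = (-1.5554,3.7472)
  v3: (1-0.223)·(-1.39,-1.64) + 0.223·(-5.27,-4.03) = (-2.2552,-2.1730)
  v4: (1-0.223)·(0.73,-2.53) + 0.223·(1.01,-3.52) = (0.7924,-2.7508)
  v5: (1-0.223)·(3.7,-1.69) + 0.223·(3.57,-0.23) = (3.6710,-1.3644)
Perimeter = Σ |v_{i+1} − v_i|:
  edge 1→2: √(-1.6219² + -1.8362²) = 2.4499 (running 2.4499)
  edge 2→3: √(-0.6998² + -5.9202²) = 5.9614 (running 8.4113)
  edge 3→4: √(3.0477² + -0.5778²) = 3.1020 (running 11.5133)
  edge 4→5: √(2.8786² + 1.3863²) = 3.1950 (running 14.7083)
  edge 5→1: √(-3.6046² + 6.9478²) = 7.8272 (running 22.5355)
Perimeter = 22.5355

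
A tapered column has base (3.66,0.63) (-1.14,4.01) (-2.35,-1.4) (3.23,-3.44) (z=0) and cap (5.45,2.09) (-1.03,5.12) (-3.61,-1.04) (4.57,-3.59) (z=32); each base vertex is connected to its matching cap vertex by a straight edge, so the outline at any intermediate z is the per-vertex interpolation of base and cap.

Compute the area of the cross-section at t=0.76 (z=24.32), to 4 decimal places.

Area at t=0.76: 42.6110

Cross-section at t=0.76: each vertex is (1-t)·p0[i] + t·p1[i].
  v1: (1-0.76)·(3.66,0.63) + 0.76·(5.45,2.09) = (5.0204,1.7396)
  v2: (1-0.76)·(-1.14,4.01) + 0.76·(-1.03,5.12) = (-1.0564,4.8536)
  v3: (1-0.76)·(-2.35,-1.4) + 0.76·(-3.61,-1.04) = (-3.3076,-1.1264)
  v4: (1-0.76)·(3.23,-3.44) + 0.76·(4.57,-3.59) = (4.2484,-3.5540)
Shoelace sum Σ(x_i·y_{i+1} − x_{i+1}·y_i):
  i=1: 5.0204·4.8536 − -1.0564·1.7396 = +26.2047 (running +26.2047)
  i=2: -1.0564·-1.1264 − -3.3076·4.8536 = +17.2437 (running +43.4484)
  i=3: -3.3076·-3.5540 − 4.2484·-1.1264 = +16.5406 (running +59.9890)
  i=4: 4.2484·1.7396 − 5.0204·-3.5540 = +25.2330 (running +85.2220)
Area = |Σ|/2 = |85.2220|/2 = 42.6110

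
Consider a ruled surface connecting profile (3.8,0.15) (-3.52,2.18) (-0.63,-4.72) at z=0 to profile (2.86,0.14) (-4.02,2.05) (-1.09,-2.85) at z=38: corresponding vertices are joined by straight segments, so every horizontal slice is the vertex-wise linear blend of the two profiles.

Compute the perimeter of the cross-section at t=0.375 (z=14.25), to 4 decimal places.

Perimeter at t=0.375: 20.1774

Cross-section at t=0.375: each vertex is (1-t)·p0[i] + t·p1[i].
  v1: (1-0.375)·(3.8,0.15) + 0.375·(2.86,0.14) = (3.4475,0.1462)
  v2: (1-0.375)·(-3.52,2.18) + 0.375·(-4.02,2.05) = (-3.7075,2.1313)
  v3: (1-0.375)·(-0.63,-4.72) + 0.375·(-1.09,-2.85) = (-0.8025,-4.0187)
Perimeter = Σ |v_{i+1} − v_i|:
  edge 1→2: √(-7.1550² + 1.9850²) = 7.4252 (running 7.4252)
  edge 2→3: √(2.9050² + -6.1500²) = 6.8016 (running 14.2268)
  edge 3→1: √(4.2500² + 4.1650²) = 5.9506 (running 20.1774)
Perimeter = 20.1774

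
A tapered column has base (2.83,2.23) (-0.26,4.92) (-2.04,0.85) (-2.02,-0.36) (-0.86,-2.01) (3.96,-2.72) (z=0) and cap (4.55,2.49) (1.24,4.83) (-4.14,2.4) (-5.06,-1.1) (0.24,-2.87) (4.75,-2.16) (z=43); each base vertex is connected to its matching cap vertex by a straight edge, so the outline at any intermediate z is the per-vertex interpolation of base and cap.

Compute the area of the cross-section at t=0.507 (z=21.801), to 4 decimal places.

Cross-section at t=0.507: each vertex is (1-t)·p0[i] + t·p1[i].
  v1: (1-0.507)·(2.83,2.23) + 0.507·(4.55,2.49) = (3.7020,2.3618)
  v2: (1-0.507)·(-0.26,4.92) + 0.507·(1.24,4.83) = (0.5005,4.8744)
  v3: (1-0.507)·(-2.04,0.85) + 0.507·(-4.14,2.4) = (-3.1047,1.6358)
  v4: (1-0.507)·(-2.02,-0.36) + 0.507·(-5.06,-1.1) = (-3.5613,-0.7352)
  v5: (1-0.507)·(-0.86,-2.01) + 0.507·(0.24,-2.87) = (-0.3023,-2.4460)
  v6: (1-0.507)·(3.96,-2.72) + 0.507·(4.75,-2.16) = (4.3605,-2.4361)
Shoelace sum Σ(x_i·y_{i+1} − x_{i+1}·y_i):
  i=1: 3.7020·4.8744 − 0.5005·2.3618 = +16.8630 (running +16.8630)
  i=2: 0.5005·1.6358 − -3.1047·4.8744 = +15.9522 (running +32.8152)
  i=3: -3.1047·-0.7352 − -3.5613·1.6358 = +8.1082 (running +40.9235)
  i=4: -3.5613·-2.4460 − -0.3023·-0.7352 = +8.4887 (running +49.4122)
  i=5: -0.3023·-2.4361 − 4.3605·-2.4460 = +11.4024 (running +60.8145)
  i=6: 4.3605·2.3618 − 3.7020·-2.4361 = +19.3173 (running +80.1318)
Area = |Σ|/2 = |80.1318|/2 = 40.0659

Area at t=0.507: 40.0659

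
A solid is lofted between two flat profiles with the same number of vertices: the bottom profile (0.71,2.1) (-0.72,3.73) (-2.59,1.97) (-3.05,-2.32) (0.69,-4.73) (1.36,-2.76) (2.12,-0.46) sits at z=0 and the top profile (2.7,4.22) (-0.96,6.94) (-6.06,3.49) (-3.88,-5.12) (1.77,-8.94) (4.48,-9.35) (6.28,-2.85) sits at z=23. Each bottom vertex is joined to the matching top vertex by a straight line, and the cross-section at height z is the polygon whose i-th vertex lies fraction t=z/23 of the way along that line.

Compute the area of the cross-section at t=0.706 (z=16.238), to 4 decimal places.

Cross-section at t=0.706: each vertex is (1-t)·p0[i] + t·p1[i].
  v1: (1-0.706)·(0.71,2.1) + 0.706·(2.7,4.22) = (2.1149,3.5967)
  v2: (1-0.706)·(-0.72,3.73) + 0.706·(-0.96,6.94) = (-0.8894,5.9963)
  v3: (1-0.706)·(-2.59,1.97) + 0.706·(-6.06,3.49) = (-5.0398,3.0431)
  v4: (1-0.706)·(-3.05,-2.32) + 0.706·(-3.88,-5.12) = (-3.6360,-4.2968)
  v5: (1-0.706)·(0.69,-4.73) + 0.706·(1.77,-8.94) = (1.4525,-7.7023)
  v6: (1-0.706)·(1.36,-2.76) + 0.706·(4.48,-9.35) = (3.5627,-7.4125)
  v7: (1-0.706)·(2.12,-0.46) + 0.706·(6.28,-2.85) = (5.0570,-2.1473)
Shoelace sum Σ(x_i·y_{i+1} − x_{i+1}·y_i):
  i=1: 2.1149·5.9963 − -0.8894·3.5967 = +15.8808 (running +15.8808)
  i=2: -0.8894·3.0431 − -5.0398·5.9963 = +27.5134 (running +43.3942)
  i=3: -5.0398·-4.2968 − -3.6360·3.0431 = +32.7198 (running +76.1140)
  i=4: -3.6360·-7.7023 − 1.4525·-4.2968 = +34.2463 (running +110.3603)
  i=5: 1.4525·-7.4125 − 3.5627·-7.7023 = +16.6744 (running +127.0347)
  i=6: 3.5627·-2.1473 − 5.0570·-7.4125 = +29.8345 (running +156.8693)
  i=7: 5.0570·3.5967 − 2.1149·-2.1473 = +22.7300 (running +179.5992)
Area = |Σ|/2 = |179.5992|/2 = 89.7996

Area at t=0.706: 89.7996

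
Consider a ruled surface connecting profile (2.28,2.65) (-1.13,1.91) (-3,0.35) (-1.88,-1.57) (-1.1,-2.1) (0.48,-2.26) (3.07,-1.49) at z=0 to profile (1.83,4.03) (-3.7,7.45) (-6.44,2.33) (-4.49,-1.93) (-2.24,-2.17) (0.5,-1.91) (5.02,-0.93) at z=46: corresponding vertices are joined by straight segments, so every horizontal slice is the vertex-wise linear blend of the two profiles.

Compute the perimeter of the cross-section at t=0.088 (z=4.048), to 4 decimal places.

Cross-section at t=0.088: each vertex is (1-t)·p0[i] + t·p1[i].
  v1: (1-0.088)·(2.28,2.65) + 0.088·(1.83,4.03) = (2.2404,2.7714)
  v2: (1-0.088)·(-1.13,1.91) + 0.088·(-3.7,7.45) = (-1.3562,2.3975)
  v3: (1-0.088)·(-3,0.35) + 0.088·(-6.44,2.33) = (-3.3027,0.5242)
  v4: (1-0.088)·(-1.88,-1.57) + 0.088·(-4.49,-1.93) = (-2.1097,-1.6017)
  v5: (1-0.088)·(-1.1,-2.1) + 0.088·(-2.24,-2.17) = (-1.2003,-2.1062)
  v6: (1-0.088)·(0.48,-2.26) + 0.088·(0.5,-1.91) = (0.4818,-2.2292)
  v7: (1-0.088)·(3.07,-1.49) + 0.088·(5.02,-0.93) = (3.2416,-1.4407)
Perimeter = Σ |v_{i+1} − v_i|:
  edge 1→2: √(-3.5966² + -0.3739²) = 3.6159 (running 3.6159)
  edge 2→3: √(-1.9466² + -1.8733²) = 2.7015 (running 6.3175)
  edge 3→4: √(1.1930² + -2.1259²) = 2.4378 (running 8.7553)
  edge 4→5: √(0.9094² + -0.5045²) = 1.0399 (running 9.7952)
  edge 5→6: √(1.6821² + -0.1230²) = 1.6866 (running 11.4818)
  edge 6→7: √(2.7598² + 0.7885²) = 2.8703 (running 14.3520)
  edge 7→1: √(-1.0012² + 4.2122²) = 4.3295 (running 18.6816)
Perimeter = 18.6816

Perimeter at t=0.088: 18.6816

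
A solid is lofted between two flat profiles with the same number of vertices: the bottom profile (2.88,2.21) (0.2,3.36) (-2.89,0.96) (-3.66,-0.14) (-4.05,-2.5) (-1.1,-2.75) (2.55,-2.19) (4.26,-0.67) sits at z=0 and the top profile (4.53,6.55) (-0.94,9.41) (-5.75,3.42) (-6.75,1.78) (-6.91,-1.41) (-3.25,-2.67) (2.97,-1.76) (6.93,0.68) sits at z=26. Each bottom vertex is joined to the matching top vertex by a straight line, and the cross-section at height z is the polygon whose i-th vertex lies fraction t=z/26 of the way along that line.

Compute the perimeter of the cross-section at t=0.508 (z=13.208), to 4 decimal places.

Cross-section at t=0.508: each vertex is (1-t)·p0[i] + t·p1[i].
  v1: (1-0.508)·(2.88,2.21) + 0.508·(4.53,6.55) = (3.7182,4.4147)
  v2: (1-0.508)·(0.2,3.36) + 0.508·(-0.94,9.41) = (-0.3791,6.4334)
  v3: (1-0.508)·(-2.89,0.96) + 0.508·(-5.75,3.42) = (-4.3429,2.2097)
  v4: (1-0.508)·(-3.66,-0.14) + 0.508·(-6.75,1.78) = (-5.2297,0.8354)
  v5: (1-0.508)·(-4.05,-2.5) + 0.508·(-6.91,-1.41) = (-5.5029,-1.9463)
  v6: (1-0.508)·(-1.1,-2.75) + 0.508·(-3.25,-2.67) = (-2.1922,-2.7094)
  v7: (1-0.508)·(2.55,-2.19) + 0.508·(2.97,-1.76) = (2.7634,-1.9716)
  v8: (1-0.508)·(4.26,-0.67) + 0.508·(6.93,0.68) = (5.6164,0.0158)
Perimeter = Σ |v_{i+1} − v_i|:
  edge 1→2: √(-4.0973² + 2.0187²) = 4.5676 (running 4.5676)
  edge 2→3: √(-3.9638² + -4.2237²) = 5.7923 (running 10.3600)
  edge 3→4: √(-0.8868² + -1.3743²) = 1.6356 (running 11.9956)
  edge 4→5: √(-0.2732² + -2.7816²) = 2.7950 (running 14.7906)
  edge 5→6: √(3.3107² + -0.7631²) = 3.3975 (running 18.1881)
  edge 6→7: √(4.9556² + 0.7378²) = 5.0102 (running 23.1983)
  edge 7→8: √(2.8530² + 1.9874²) = 3.4770 (running 26.6752)
  edge 8→1: √(-1.8982² + 4.3989²) = 4.7910 (running 31.4662)
Perimeter = 31.4662

Perimeter at t=0.508: 31.4662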